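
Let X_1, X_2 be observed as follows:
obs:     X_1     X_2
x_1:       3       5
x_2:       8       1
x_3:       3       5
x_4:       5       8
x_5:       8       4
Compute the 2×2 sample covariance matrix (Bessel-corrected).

Step 1 — column means:
  mean(X_1) = (3 + 8 + 3 + 5 + 8) / 5 = 27/5 = 5.4
  mean(X_2) = (5 + 1 + 5 + 8 + 4) / 5 = 23/5 = 4.6

Step 2 — sample covariance S[i,j] = (1/(n-1)) · Σ_k (x_{k,i} - mean_i) · (x_{k,j} - mean_j), with n-1 = 4.
  S[X_1,X_1] = ((-2.4)·(-2.4) + (2.6)·(2.6) + (-2.4)·(-2.4) + (-0.4)·(-0.4) + (2.6)·(2.6)) / 4 = 25.2/4 = 6.3
  S[X_1,X_2] = ((-2.4)·(0.4) + (2.6)·(-3.6) + (-2.4)·(0.4) + (-0.4)·(3.4) + (2.6)·(-0.6)) / 4 = -14.2/4 = -3.55
  S[X_2,X_2] = ((0.4)·(0.4) + (-3.6)·(-3.6) + (0.4)·(0.4) + (3.4)·(3.4) + (-0.6)·(-0.6)) / 4 = 25.2/4 = 6.3

S is symmetric (S[j,i] = S[i,j]). Assembling:

S = [[6.3, -3.55],
 [-3.55, 6.3]]


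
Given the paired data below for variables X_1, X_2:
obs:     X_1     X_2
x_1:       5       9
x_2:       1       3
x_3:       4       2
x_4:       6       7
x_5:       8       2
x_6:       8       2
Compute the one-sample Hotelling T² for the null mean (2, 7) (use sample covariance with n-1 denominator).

Step 1 — sample mean vector:
  mean(X_1) = (5 + 1 + 4 + 6 + 8 + 8) / 6 = 32/6 = 5.3333
  mean(X_2) = (9 + 3 + 2 + 7 + 2 + 2) / 6 = 25/6 = 4.1667
  x̄ = (5.3333, 4.1667),  deviation x̄ - mu_0 = (5.3333, 4.1667) - (2, 7) = (3.3333, -2.8333).

Step 2 — sample covariance matrix, S[i,j] = (1/(n-1)) · Σ_k (x_{k,i} - mean_i) · (x_{k,j} - mean_j), divisor n-1 = 5:
  S[X_1,X_1] = ((-0.3333)·(-0.3333) + (-4.3333)·(-4.3333) + (-1.3333)·(-1.3333) + (0.6667)·(0.6667) + (2.6667)·(2.6667) + (2.6667)·(2.6667)) / 5 = 35.3333/5 = 7.0667
  S[X_1,X_2] = ((-0.3333)·(4.8333) + (-4.3333)·(-1.1667) + (-1.3333)·(-2.1667) + (0.6667)·(2.8333) + (2.6667)·(-2.1667) + (2.6667)·(-2.1667)) / 5 = -3.3333/5 = -0.6667
  S[X_2,X_2] = ((4.8333)·(4.8333) + (-1.1667)·(-1.1667) + (-2.1667)·(-2.1667) + (2.8333)·(2.8333) + (-2.1667)·(-2.1667) + (-2.1667)·(-2.1667)) / 5 = 46.8333/5 = 9.3667
  S = [[7.0667, -0.6667],
 [-0.6667, 9.3667]].

Step 3 — invert S. det(S) = 7.0667·9.3667 - (-0.6667)² = 65.7467.
  S^{-1} = (1/det) · [[d, -b], [-b, a]] = [[0.1425, 0.0101],
 [0.0101, 0.1075]].

Step 4 — quadratic form (x̄ - mu_0)^T · S^{-1} · (x̄ - mu_0):
  S^{-1} · (x̄ - mu_0) = (0.4462, -0.2707),
  (x̄ - mu_0)^T · [...] = (3.3333)·(0.4462) + (-2.8333)·(-0.2707) = 2.2543.

Step 5 — scale by n: T² = 6 · 2.2543 = 13.5257.

T² ≈ 13.5257


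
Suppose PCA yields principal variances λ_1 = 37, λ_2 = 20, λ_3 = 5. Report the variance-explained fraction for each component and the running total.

Step 1 — total variance = trace(Sigma) = Σ λ_i = 37 + 20 + 5 = 62.

Step 2 — fraction explained by component i = λ_i / Σ λ:
  PC1: 37/62 = 0.5968
  PC2: 20/62 = 0.3226
  PC3: 5/62 = 0.0806

Step 3 — cumulative fraction after k components = (λ_1 + ... + λ_k) / Σ λ:
  k = 1: 37/62 = 0.5968
  k = 2: (37 + 20)/62 = 57/62 = 0.9194
  k = 3: (37 + 20 + 5)/62 = 62/62 = 1

Summary (fraction, with percent):

explained: PC1 0.5968 (59.68%), PC2 0.3226 (32.26%), PC3 0.0806 (8.06%);  cumulative: 0.5968, 0.9194, 1


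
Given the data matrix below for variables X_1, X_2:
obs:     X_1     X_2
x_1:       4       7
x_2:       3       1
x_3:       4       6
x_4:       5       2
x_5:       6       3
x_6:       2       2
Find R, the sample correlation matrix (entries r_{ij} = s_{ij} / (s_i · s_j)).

Step 1 — column means:
  mean(X_1) = (4 + 3 + 4 + 5 + 6 + 2) / 6 = 24/6 = 4
  mean(X_2) = (7 + 1 + 6 + 2 + 3 + 2) / 6 = 21/6 = 3.5

Step 2 — sample variances and covariances s[i,j] = (1/(n-1)) · Σ_k (x_{k,i} - mean_i) · (x_{k,j} - mean_j), with n-1 = 5:
  s[X_1,X_1] = ((0)·(0) + (-1)·(-1) + (0)·(0) + (1)·(1) + (2)·(2) + (-2)·(-2)) / 5 = 10/5 = 2
  s[X_1,X_2] = ((0)·(3.5) + (-1)·(-2.5) + (0)·(2.5) + (1)·(-1.5) + (2)·(-0.5) + (-2)·(-1.5)) / 5 = 3/5 = 0.6
  s[X_2,X_2] = ((3.5)·(3.5) + (-2.5)·(-2.5) + (2.5)·(2.5) + (-1.5)·(-1.5) + (-0.5)·(-0.5) + (-1.5)·(-1.5)) / 5 = 29.5/5 = 5.9
  Sample standard deviations s_i = √(s[i,i]):
  s(X_1) = √(2) = 1.4142
  s(X_2) = √(5.9) = 2.429

Step 3 — r_{ij} = s_{ij} / (s_i · s_j):
  r[X_1,X_1] = 1 (diagonal).
  r[X_1,X_2] = 0.6 / (1.4142 · 2.429) = 0.6 / 3.4351 = 0.1747
  r[X_2,X_2] = 1 (diagonal).

R is symmetric with unit diagonal. Assembling:

R = [[1, 0.1747],
 [0.1747, 1]]


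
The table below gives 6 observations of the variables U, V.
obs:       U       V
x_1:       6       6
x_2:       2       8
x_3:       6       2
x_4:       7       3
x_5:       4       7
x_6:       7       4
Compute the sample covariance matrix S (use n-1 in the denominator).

Step 1 — column means:
  mean(U) = (6 + 2 + 6 + 7 + 4 + 7) / 6 = 32/6 = 5.3333
  mean(V) = (6 + 8 + 2 + 3 + 7 + 4) / 6 = 30/6 = 5

Step 2 — sample covariance S[i,j] = (1/(n-1)) · Σ_k (x_{k,i} - mean_i) · (x_{k,j} - mean_j), with n-1 = 5.
  S[U,U] = ((0.6667)·(0.6667) + (-3.3333)·(-3.3333) + (0.6667)·(0.6667) + (1.6667)·(1.6667) + (-1.3333)·(-1.3333) + (1.6667)·(1.6667)) / 5 = 19.3333/5 = 3.8667
  S[U,V] = ((0.6667)·(1) + (-3.3333)·(3) + (0.6667)·(-3) + (1.6667)·(-2) + (-1.3333)·(2) + (1.6667)·(-1)) / 5 = -19/5 = -3.8
  S[V,V] = ((1)·(1) + (3)·(3) + (-3)·(-3) + (-2)·(-2) + (2)·(2) + (-1)·(-1)) / 5 = 28/5 = 5.6

S is symmetric (S[j,i] = S[i,j]). Assembling:

S = [[3.8667, -3.8],
 [-3.8, 5.6]]


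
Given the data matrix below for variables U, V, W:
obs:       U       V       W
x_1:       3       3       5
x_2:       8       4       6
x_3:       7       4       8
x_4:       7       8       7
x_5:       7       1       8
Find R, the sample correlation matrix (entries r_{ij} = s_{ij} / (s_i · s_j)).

Step 1 — column means:
  mean(U) = (3 + 8 + 7 + 7 + 7) / 5 = 32/5 = 6.4
  mean(V) = (3 + 4 + 4 + 8 + 1) / 5 = 20/5 = 4
  mean(W) = (5 + 6 + 8 + 7 + 8) / 5 = 34/5 = 6.8

Step 2 — sample variances and covariances s[i,j] = (1/(n-1)) · Σ_k (x_{k,i} - mean_i) · (x_{k,j} - mean_j), with n-1 = 4:
  s[U,U] = ((-3.4)·(-3.4) + (1.6)·(1.6) + (0.6)·(0.6) + (0.6)·(0.6) + (0.6)·(0.6)) / 4 = 15.2/4 = 3.8
  s[U,V] = ((-3.4)·(-1) + (1.6)·(0) + (0.6)·(0) + (0.6)·(4) + (0.6)·(-3)) / 4 = 4/4 = 1
  s[U,W] = ((-3.4)·(-1.8) + (1.6)·(-0.8) + (0.6)·(1.2) + (0.6)·(0.2) + (0.6)·(1.2)) / 4 = 6.4/4 = 1.6
  s[V,V] = ((-1)·(-1) + (0)·(0) + (0)·(0) + (4)·(4) + (-3)·(-3)) / 4 = 26/4 = 6.5
  s[V,W] = ((-1)·(-1.8) + (0)·(-0.8) + (0)·(1.2) + (4)·(0.2) + (-3)·(1.2)) / 4 = -1/4 = -0.25
  s[W,W] = ((-1.8)·(-1.8) + (-0.8)·(-0.8) + (1.2)·(1.2) + (0.2)·(0.2) + (1.2)·(1.2)) / 4 = 6.8/4 = 1.7
  Sample standard deviations s_i = √(s[i,i]):
  s(U) = √(3.8) = 1.9494
  s(V) = √(6.5) = 2.5495
  s(W) = √(1.7) = 1.3038

Step 3 — r_{ij} = s_{ij} / (s_i · s_j):
  r[U,U] = 1 (diagonal).
  r[U,V] = 1 / (1.9494 · 2.5495) = 1 / 4.9699 = 0.2012
  r[U,W] = 1.6 / (1.9494 · 1.3038) = 1.6 / 2.5417 = 0.6295
  r[V,V] = 1 (diagonal).
  r[V,W] = -0.25 / (2.5495 · 1.3038) = -0.25 / 3.3242 = -0.0752
  r[W,W] = 1 (diagonal).

R is symmetric with unit diagonal. Assembling:

R = [[1, 0.2012, 0.6295],
 [0.2012, 1, -0.0752],
 [0.6295, -0.0752, 1]]


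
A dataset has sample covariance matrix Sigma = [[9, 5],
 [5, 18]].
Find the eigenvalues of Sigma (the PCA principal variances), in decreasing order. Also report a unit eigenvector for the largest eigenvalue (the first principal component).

Step 1 — characteristic polynomial of 2×2 Sigma:
  det(Sigma - λI) = λ² - trace · λ + det = 0.
  trace = 9 + 18 = 27, det = 9·18 - (5)² = 137.
Step 2 — discriminant:
  Δ = trace² - 4·det = 729 - 548 = 181.
Step 3 — eigenvalues:
  λ = (trace ± √Δ)/2 = (27 ± 13.4536)/2,
  λ_1 = 20.2268,  λ_2 = 6.7732.

Step 4 — unit eigenvector for λ_1: solve (Sigma - λ_1 I)v = 0. First row:
  (9 - 20.2268)·v_x + (5)·v_y = 0, i.e. (-11.2268)·v_x + (5)·v_y = 0,
  so v ∝ (b, λ_1 - a) = (5, 11.2268) = u.
  ||u|| = √((5)² + (11.2268)²) = √(151.0413) ≈ 12.2899,
  v_1 = u/||u|| ≈ (0.4068, 0.9135) (||v_1|| = 1).

λ_1 = 20.2268,  λ_2 = 6.7732;  v_1 ≈ (0.4068, 0.9135)


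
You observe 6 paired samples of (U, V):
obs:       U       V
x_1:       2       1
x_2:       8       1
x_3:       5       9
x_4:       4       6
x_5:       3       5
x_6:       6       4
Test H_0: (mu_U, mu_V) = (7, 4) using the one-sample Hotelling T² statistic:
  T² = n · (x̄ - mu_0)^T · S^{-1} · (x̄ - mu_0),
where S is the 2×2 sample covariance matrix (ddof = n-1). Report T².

Step 1 — sample mean vector:
  mean(U) = (2 + 8 + 5 + 4 + 3 + 6) / 6 = 28/6 = 4.6667
  mean(V) = (1 + 1 + 9 + 6 + 5 + 4) / 6 = 26/6 = 4.3333
  x̄ = (4.6667, 4.3333),  deviation x̄ - mu_0 = (4.6667, 4.3333) - (7, 4) = (-2.3333, 0.3333).

Step 2 — sample covariance matrix, S[i,j] = (1/(n-1)) · Σ_k (x_{k,i} - mean_i) · (x_{k,j} - mean_j), divisor n-1 = 5:
  S[U,U] = ((-2.6667)·(-2.6667) + (3.3333)·(3.3333) + (0.3333)·(0.3333) + (-0.6667)·(-0.6667) + (-1.6667)·(-1.6667) + (1.3333)·(1.3333)) / 5 = 23.3333/5 = 4.6667
  S[U,V] = ((-2.6667)·(-3.3333) + (3.3333)·(-3.3333) + (0.3333)·(4.6667) + (-0.6667)·(1.6667) + (-1.6667)·(0.6667) + (1.3333)·(-0.3333)) / 5 = -3.3333/5 = -0.6667
  S[V,V] = ((-3.3333)·(-3.3333) + (-3.3333)·(-3.3333) + (4.6667)·(4.6667) + (1.6667)·(1.6667) + (0.6667)·(0.6667) + (-0.3333)·(-0.3333)) / 5 = 47.3333/5 = 9.4667
  S = [[4.6667, -0.6667],
 [-0.6667, 9.4667]].

Step 3 — invert S. det(S) = 4.6667·9.4667 - (-0.6667)² = 43.7333.
  S^{-1} = (1/det) · [[d, -b], [-b, a]] = [[0.2165, 0.0152],
 [0.0152, 0.1067]].

Step 4 — quadratic form (x̄ - mu_0)^T · S^{-1} · (x̄ - mu_0):
  S^{-1} · (x̄ - mu_0) = (-0.5, 0),
  (x̄ - mu_0)^T · [...] = (-2.3333)·(-0.5) + (0.3333)·(0) = 1.1667.

Step 5 — scale by n: T² = 6 · 1.1667 = 7.

T² ≈ 7


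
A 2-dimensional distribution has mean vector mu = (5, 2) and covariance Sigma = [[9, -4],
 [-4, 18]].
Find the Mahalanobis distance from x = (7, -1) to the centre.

Step 1 — centre the observation: (x - mu) = (2, -3).

Step 2 — invert Sigma. det(Sigma) = 9·18 - (-4)² = 146.
  Sigma^{-1} = (1/det) · [[d, -b], [-b, a]] = [[0.1233, 0.0274],
 [0.0274, 0.0616]].

Step 3 — form the quadratic (x - mu)^T · Sigma^{-1} · (x - mu):
  Sigma^{-1} · (x - mu) = (0.1644, -0.1301).
  (x - mu)^T · [Sigma^{-1} · (x - mu)] = (2)·(0.1644) + (-3)·(-0.1301) = 0.7192.

Step 4 — take square root: d = √(0.7192) ≈ 0.848.

d(x, mu) = √(0.7192) ≈ 0.848


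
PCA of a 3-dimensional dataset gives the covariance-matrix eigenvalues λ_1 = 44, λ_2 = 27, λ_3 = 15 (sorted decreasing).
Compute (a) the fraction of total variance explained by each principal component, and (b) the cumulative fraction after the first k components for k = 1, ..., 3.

Step 1 — total variance = trace(Sigma) = Σ λ_i = 44 + 27 + 15 = 86.

Step 2 — fraction explained by component i = λ_i / Σ λ:
  PC1: 44/86 = 0.5116
  PC2: 27/86 = 0.314
  PC3: 15/86 = 0.1744

Step 3 — cumulative fraction after k components = (λ_1 + ... + λ_k) / Σ λ:
  k = 1: 44/86 = 0.5116
  k = 2: (44 + 27)/86 = 71/86 = 0.8256
  k = 3: (44 + 27 + 15)/86 = 86/86 = 1

Summary (fraction, with percent):

explained: PC1 0.5116 (51.16%), PC2 0.314 (31.4%), PC3 0.1744 (17.44%);  cumulative: 0.5116, 0.8256, 1


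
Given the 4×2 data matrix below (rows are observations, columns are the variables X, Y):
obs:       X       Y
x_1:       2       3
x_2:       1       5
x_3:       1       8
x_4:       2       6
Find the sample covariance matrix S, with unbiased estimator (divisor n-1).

Step 1 — column means:
  mean(X) = (2 + 1 + 1 + 2) / 4 = 6/4 = 1.5
  mean(Y) = (3 + 5 + 8 + 6) / 4 = 22/4 = 5.5

Step 2 — sample covariance S[i,j] = (1/(n-1)) · Σ_k (x_{k,i} - mean_i) · (x_{k,j} - mean_j), with n-1 = 3.
  S[X,X] = ((0.5)·(0.5) + (-0.5)·(-0.5) + (-0.5)·(-0.5) + (0.5)·(0.5)) / 3 = 1/3 = 0.3333
  S[X,Y] = ((0.5)·(-2.5) + (-0.5)·(-0.5) + (-0.5)·(2.5) + (0.5)·(0.5)) / 3 = -2/3 = -0.6667
  S[Y,Y] = ((-2.5)·(-2.5) + (-0.5)·(-0.5) + (2.5)·(2.5) + (0.5)·(0.5)) / 3 = 13/3 = 4.3333

S is symmetric (S[j,i] = S[i,j]). Assembling:

S = [[0.3333, -0.6667],
 [-0.6667, 4.3333]]


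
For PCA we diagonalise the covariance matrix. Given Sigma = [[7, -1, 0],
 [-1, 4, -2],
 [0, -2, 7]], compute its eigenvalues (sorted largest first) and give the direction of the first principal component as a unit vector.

Step 1 — characteristic polynomial p(λ) = det(λI - Sigma) = λ³ - tr·λ² + c_1·λ - det, where tr = trace, c_1 = sum of the principal 2×2 minors, det = det(Sigma):
  tr = 7 + 4 + 7 = 18,
  c_1 = (7·4 - (-1)²) + (7·7 - (0)²) + (4·7 - (-2)²) = 27 + 49 + 24 = 100,
  det = 7·(4·7 - (-2)²) - (-1)·((-1)·7 - (-2)·(0)) + (0)·((-1)·(-2) - 4·(0)) = 7·(24) - (-1)·(-7) + (0)·(2) = 161.
  So p(λ) = λ³ - 18λ² + 100λ - 161.
Step 2 — look for an integer root (rational root theorem: any rational root is an integer divisor of 161). Testing λ = 7:
  p(7) = 343 - 882 + 700 - 161 = 0  ✓
  Dividing out (λ - 7): p(λ) = (λ - 7)(λ² - 11λ + 23).
Step 3 — remaining eigenvalues from the quadratic λ² - 11λ + 23 = 0:
  Δ = 11² - 4·23 = 121 - 92 = 29,  λ = (11 ± √29)/2 = (11 ± 5.3852)/2 ≈ 8.1926 or 2.8074.
  Sorted: λ_1 = 8.1926,  λ_2 = 7,  λ_3 = 2.8074  (check: sum = 18 = tr ✓).

Step 4 — unit eigenvector for λ_1 ≈ 8.1926: v spans the null space of (Sigma - λ_1 I), whose rows are
  r_1 = (-1.1926, -1, 0),  r_2 = (-1, -4.1926, -2),  r_3 = (0, -2, -1.1926).
  v is orthogonal to every row, so take v ∝ r_1 × r_2 = ((-1)·(-2) - (0)·(-4.1926), (0)·(-1) - (-1.1926)·(-2), (-1.1926)·(-4.1926) - (-1)·(-1)) ≈ (2, -2.3852, 4).
  Let u = (2, -2.3852, 4).
  ||u|| = √((2)² + (-2.3852)² + (4)²) = √(25.689) ≈ 5.0684,  v_1 = u/||u|| ≈ (0.3946, -0.4706, 0.7892) (||v_1|| = 1).

λ_1 = 8.1926,  λ_2 = 7,  λ_3 = 2.8074;  v_1 ≈ (0.3946, -0.4706, 0.7892)


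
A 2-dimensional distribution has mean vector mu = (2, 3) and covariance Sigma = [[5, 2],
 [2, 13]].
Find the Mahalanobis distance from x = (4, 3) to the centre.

Step 1 — centre the observation: (x - mu) = (2, 0).

Step 2 — invert Sigma. det(Sigma) = 5·13 - (2)² = 61.
  Sigma^{-1} = (1/det) · [[d, -b], [-b, a]] = [[0.2131, -0.0328],
 [-0.0328, 0.082]].

Step 3 — form the quadratic (x - mu)^T · Sigma^{-1} · (x - mu):
  Sigma^{-1} · (x - mu) = (0.4262, -0.0656).
  (x - mu)^T · [Sigma^{-1} · (x - mu)] = (2)·(0.4262) + (0)·(-0.0656) = 0.8525.

Step 4 — take square root: d = √(0.8525) ≈ 0.9233.

d(x, mu) = √(0.8525) ≈ 0.9233


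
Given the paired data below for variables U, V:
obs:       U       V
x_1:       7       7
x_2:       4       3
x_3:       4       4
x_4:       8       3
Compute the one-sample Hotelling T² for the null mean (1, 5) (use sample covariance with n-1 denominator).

Step 1 — sample mean vector:
  mean(U) = (7 + 4 + 4 + 8) / 4 = 23/4 = 5.75
  mean(V) = (7 + 3 + 4 + 3) / 4 = 17/4 = 4.25
  x̄ = (5.75, 4.25),  deviation x̄ - mu_0 = (5.75, 4.25) - (1, 5) = (4.75, -0.75).

Step 2 — sample covariance matrix, S[i,j] = (1/(n-1)) · Σ_k (x_{k,i} - mean_i) · (x_{k,j} - mean_j), divisor n-1 = 3:
  S[U,U] = ((1.25)·(1.25) + (-1.75)·(-1.75) + (-1.75)·(-1.75) + (2.25)·(2.25)) / 3 = 12.75/3 = 4.25
  S[U,V] = ((1.25)·(2.75) + (-1.75)·(-1.25) + (-1.75)·(-0.25) + (2.25)·(-1.25)) / 3 = 3.25/3 = 1.0833
  S[V,V] = ((2.75)·(2.75) + (-1.25)·(-1.25) + (-0.25)·(-0.25) + (-1.25)·(-1.25)) / 3 = 10.75/3 = 3.5833
  S = [[4.25, 1.0833],
 [1.0833, 3.5833]].

Step 3 — invert S. det(S) = 4.25·3.5833 - (1.0833)² = 14.0556.
  S^{-1} = (1/det) · [[d, -b], [-b, a]] = [[0.2549, -0.0771],
 [-0.0771, 0.3024]].

Step 4 — quadratic form (x̄ - mu_0)^T · S^{-1} · (x̄ - mu_0):
  S^{-1} · (x̄ - mu_0) = (1.2688, -0.5929),
  (x̄ - mu_0)^T · [...] = (4.75)·(1.2688) + (-0.75)·(-0.5929) = 6.4713.

Step 5 — scale by n: T² = 4 · 6.4713 = 25.8854.

T² ≈ 25.8854


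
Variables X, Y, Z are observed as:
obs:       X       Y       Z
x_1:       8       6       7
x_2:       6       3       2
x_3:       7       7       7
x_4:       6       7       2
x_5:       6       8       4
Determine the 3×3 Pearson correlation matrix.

Step 1 — column means:
  mean(X) = (8 + 6 + 7 + 6 + 6) / 5 = 33/5 = 6.6
  mean(Y) = (6 + 3 + 7 + 7 + 8) / 5 = 31/5 = 6.2
  mean(Z) = (7 + 2 + 7 + 2 + 4) / 5 = 22/5 = 4.4

Step 2 — sample variances and covariances s[i,j] = (1/(n-1)) · Σ_k (x_{k,i} - mean_i) · (x_{k,j} - mean_j), with n-1 = 4:
  s[X,X] = ((1.4)·(1.4) + (-0.6)·(-0.6) + (0.4)·(0.4) + (-0.6)·(-0.6) + (-0.6)·(-0.6)) / 4 = 3.2/4 = 0.8
  s[X,Y] = ((1.4)·(-0.2) + (-0.6)·(-3.2) + (0.4)·(0.8) + (-0.6)·(0.8) + (-0.6)·(1.8)) / 4 = 0.4/4 = 0.1
  s[X,Z] = ((1.4)·(2.6) + (-0.6)·(-2.4) + (0.4)·(2.6) + (-0.6)·(-2.4) + (-0.6)·(-0.4)) / 4 = 7.8/4 = 1.95
  s[Y,Y] = ((-0.2)·(-0.2) + (-3.2)·(-3.2) + (0.8)·(0.8) + (0.8)·(0.8) + (1.8)·(1.8)) / 4 = 14.8/4 = 3.7
  s[Y,Z] = ((-0.2)·(2.6) + (-3.2)·(-2.4) + (0.8)·(2.6) + (0.8)·(-2.4) + (1.8)·(-0.4)) / 4 = 6.6/4 = 1.65
  s[Z,Z] = ((2.6)·(2.6) + (-2.4)·(-2.4) + (2.6)·(2.6) + (-2.4)·(-2.4) + (-0.4)·(-0.4)) / 4 = 25.2/4 = 6.3
  Sample standard deviations s_i = √(s[i,i]):
  s(X) = √(0.8) = 0.8944
  s(Y) = √(3.7) = 1.9235
  s(Z) = √(6.3) = 2.51

Step 3 — r_{ij} = s_{ij} / (s_i · s_j):
  r[X,X] = 1 (diagonal).
  r[X,Y] = 0.1 / (0.8944 · 1.9235) = 0.1 / 1.7205 = 0.0581
  r[X,Z] = 1.95 / (0.8944 · 2.51) = 1.95 / 2.245 = 0.8686
  r[Y,Y] = 1 (diagonal).
  r[Y,Z] = 1.65 / (1.9235 · 2.51) = 1.65 / 4.828 = 0.3418
  r[Z,Z] = 1 (diagonal).

R is symmetric with unit diagonal. Assembling:

R = [[1, 0.0581, 0.8686],
 [0.0581, 1, 0.3418],
 [0.8686, 0.3418, 1]]


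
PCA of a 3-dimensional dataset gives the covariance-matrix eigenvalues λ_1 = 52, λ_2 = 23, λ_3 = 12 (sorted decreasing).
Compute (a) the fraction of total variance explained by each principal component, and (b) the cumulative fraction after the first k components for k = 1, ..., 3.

Step 1 — total variance = trace(Sigma) = Σ λ_i = 52 + 23 + 12 = 87.

Step 2 — fraction explained by component i = λ_i / Σ λ:
  PC1: 52/87 = 0.5977
  PC2: 23/87 = 0.2644
  PC3: 12/87 = 0.1379

Step 3 — cumulative fraction after k components = (λ_1 + ... + λ_k) / Σ λ:
  k = 1: 52/87 = 0.5977
  k = 2: (52 + 23)/87 = 75/87 = 0.8621
  k = 3: (52 + 23 + 12)/87 = 87/87 = 1

Summary (fraction, with percent):

explained: PC1 0.5977 (59.77%), PC2 0.2644 (26.44%), PC3 0.1379 (13.79%);  cumulative: 0.5977, 0.8621, 1


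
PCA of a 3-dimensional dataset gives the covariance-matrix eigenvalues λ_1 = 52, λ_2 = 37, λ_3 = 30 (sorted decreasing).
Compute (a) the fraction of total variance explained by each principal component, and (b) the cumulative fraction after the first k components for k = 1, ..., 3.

Step 1 — total variance = trace(Sigma) = Σ λ_i = 52 + 37 + 30 = 119.

Step 2 — fraction explained by component i = λ_i / Σ λ:
  PC1: 52/119 = 0.437
  PC2: 37/119 = 0.3109
  PC3: 30/119 = 0.2521

Step 3 — cumulative fraction after k components = (λ_1 + ... + λ_k) / Σ λ:
  k = 1: 52/119 = 0.437
  k = 2: (52 + 37)/119 = 89/119 = 0.7479
  k = 3: (52 + 37 + 30)/119 = 119/119 = 1

Summary (fraction, with percent):

explained: PC1 0.437 (43.7%), PC2 0.3109 (31.09%), PC3 0.2521 (25.21%);  cumulative: 0.437, 0.7479, 1


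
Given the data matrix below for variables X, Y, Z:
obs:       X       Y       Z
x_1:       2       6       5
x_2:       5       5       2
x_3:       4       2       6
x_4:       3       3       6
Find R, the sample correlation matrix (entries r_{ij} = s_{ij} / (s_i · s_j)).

Step 1 — column means:
  mean(X) = (2 + 5 + 4 + 3) / 4 = 14/4 = 3.5
  mean(Y) = (6 + 5 + 2 + 3) / 4 = 16/4 = 4
  mean(Z) = (5 + 2 + 6 + 6) / 4 = 19/4 = 4.75

Step 2 — sample variances and covariances s[i,j] = (1/(n-1)) · Σ_k (x_{k,i} - mean_i) · (x_{k,j} - mean_j), with n-1 = 3:
  s[X,X] = ((-1.5)·(-1.5) + (1.5)·(1.5) + (0.5)·(0.5) + (-0.5)·(-0.5)) / 3 = 5/3 = 1.6667
  s[X,Y] = ((-1.5)·(2) + (1.5)·(1) + (0.5)·(-2) + (-0.5)·(-1)) / 3 = -2/3 = -0.6667
  s[X,Z] = ((-1.5)·(0.25) + (1.5)·(-2.75) + (0.5)·(1.25) + (-0.5)·(1.25)) / 3 = -4.5/3 = -1.5
  s[Y,Y] = ((2)·(2) + (1)·(1) + (-2)·(-2) + (-1)·(-1)) / 3 = 10/3 = 3.3333
  s[Y,Z] = ((2)·(0.25) + (1)·(-2.75) + (-2)·(1.25) + (-1)·(1.25)) / 3 = -6/3 = -2
  s[Z,Z] = ((0.25)·(0.25) + (-2.75)·(-2.75) + (1.25)·(1.25) + (1.25)·(1.25)) / 3 = 10.75/3 = 3.5833
  Sample standard deviations s_i = √(s[i,i]):
  s(X) = √(1.6667) = 1.291
  s(Y) = √(3.3333) = 1.8257
  s(Z) = √(3.5833) = 1.893

Step 3 — r_{ij} = s_{ij} / (s_i · s_j):
  r[X,X] = 1 (diagonal).
  r[X,Y] = -0.6667 / (1.291 · 1.8257) = -0.6667 / 2.357 = -0.2828
  r[X,Z] = -1.5 / (1.291 · 1.893) = -1.5 / 2.4438 = -0.6138
  r[Y,Y] = 1 (diagonal).
  r[Y,Z] = -2 / (1.8257 · 1.893) = -2 / 3.4561 = -0.5787
  r[Z,Z] = 1 (diagonal).

R is symmetric with unit diagonal. Assembling:

R = [[1, -0.2828, -0.6138],
 [-0.2828, 1, -0.5787],
 [-0.6138, -0.5787, 1]]


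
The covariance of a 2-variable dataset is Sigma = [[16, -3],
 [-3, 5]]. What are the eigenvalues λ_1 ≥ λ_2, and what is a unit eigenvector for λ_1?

Step 1 — characteristic polynomial of 2×2 Sigma:
  det(Sigma - λI) = λ² - trace · λ + det = 0.
  trace = 16 + 5 = 21, det = 16·5 - (-3)² = 71.
Step 2 — discriminant:
  Δ = trace² - 4·det = 441 - 284 = 157.
Step 3 — eigenvalues:
  λ = (trace ± √Δ)/2 = (21 ± 12.53)/2,
  λ_1 = 16.765,  λ_2 = 4.235.

Step 4 — unit eigenvector for λ_1: solve (Sigma - λ_1 I)v = 0. First row:
  (16 - 16.765)·v_x + (-3)·v_y = 0, i.e. (-0.765)·v_x + (-3)·v_y = 0,
  so v ∝ (b, λ_1 - a) = (-3, 0.765); multiply by -1 so the first entry is positive: u = (3, -0.765).
  ||u|| = √((3)² + (-0.765)²) = √(9.5852) ≈ 3.096,
  v_1 = u/||u|| ≈ (0.969, -0.2471) (||v_1|| = 1).

λ_1 = 16.765,  λ_2 = 4.235;  v_1 ≈ (0.969, -0.2471)


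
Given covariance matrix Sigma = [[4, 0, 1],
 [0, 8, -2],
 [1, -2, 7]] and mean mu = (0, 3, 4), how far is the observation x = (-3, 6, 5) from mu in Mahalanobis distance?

Step 1 — centre the observation: (x - mu) = (-3, 3, 1).

Step 2 — invert Sigma (cofactor / det for 3×3, or solve directly):
  Sigma^{-1} = [[0.26, -0.01, -0.04],
 [-0.01, 0.135, 0.04],
 [-0.04, 0.04, 0.16]].

Step 3 — form the quadratic (x - mu)^T · Sigma^{-1} · (x - mu):
  Sigma^{-1} · (x - mu) = (-0.85, 0.475, 0.4).
  (x - mu)^T · [Sigma^{-1} · (x - mu)] = (-3)·(-0.85) + (3)·(0.475) + (1)·(0.4) = 4.375.

Step 4 — take square root: d = √(4.375) ≈ 2.0917.

d(x, mu) = √(4.375) ≈ 2.0917


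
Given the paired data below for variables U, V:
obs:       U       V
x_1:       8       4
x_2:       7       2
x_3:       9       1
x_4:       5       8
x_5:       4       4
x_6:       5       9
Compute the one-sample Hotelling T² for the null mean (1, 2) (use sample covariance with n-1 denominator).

Step 1 — sample mean vector:
  mean(U) = (8 + 7 + 9 + 5 + 4 + 5) / 6 = 38/6 = 6.3333
  mean(V) = (4 + 2 + 1 + 8 + 4 + 9) / 6 = 28/6 = 4.6667
  x̄ = (6.3333, 4.6667),  deviation x̄ - mu_0 = (6.3333, 4.6667) - (1, 2) = (5.3333, 2.6667).

Step 2 — sample covariance matrix, S[i,j] = (1/(n-1)) · Σ_k (x_{k,i} - mean_i) · (x_{k,j} - mean_j), divisor n-1 = 5:
  S[U,U] = ((1.6667)·(1.6667) + (0.6667)·(0.6667) + (2.6667)·(2.6667) + (-1.3333)·(-1.3333) + (-2.3333)·(-2.3333) + (-1.3333)·(-1.3333)) / 5 = 19.3333/5 = 3.8667
  S[U,V] = ((1.6667)·(-0.6667) + (0.6667)·(-2.6667) + (2.6667)·(-3.6667) + (-1.3333)·(3.3333) + (-2.3333)·(-0.6667) + (-1.3333)·(4.3333)) / 5 = -21.3333/5 = -4.2667
  S[V,V] = ((-0.6667)·(-0.6667) + (-2.6667)·(-2.6667) + (-3.6667)·(-3.6667) + (3.3333)·(3.3333) + (-0.6667)·(-0.6667) + (4.3333)·(4.3333)) / 5 = 51.3333/5 = 10.2667
  S = [[3.8667, -4.2667],
 [-4.2667, 10.2667]].

Step 3 — invert S. det(S) = 3.8667·10.2667 - (-4.2667)² = 21.4933.
  S^{-1} = (1/det) · [[d, -b], [-b, a]] = [[0.4777, 0.1985],
 [0.1985, 0.1799]].

Step 4 — quadratic form (x̄ - mu_0)^T · S^{-1} · (x̄ - mu_0):
  S^{-1} · (x̄ - mu_0) = (3.0769, 1.5385),
  (x̄ - mu_0)^T · [...] = (5.3333)·(3.0769) + (2.6667)·(1.5385) = 20.5128.

Step 5 — scale by n: T² = 6 · 20.5128 = 123.0769.

T² ≈ 123.0769


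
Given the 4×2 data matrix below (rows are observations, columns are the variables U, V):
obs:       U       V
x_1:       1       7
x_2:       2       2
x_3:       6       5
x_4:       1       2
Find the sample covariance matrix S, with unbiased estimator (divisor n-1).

Step 1 — column means:
  mean(U) = (1 + 2 + 6 + 1) / 4 = 10/4 = 2.5
  mean(V) = (7 + 2 + 5 + 2) / 4 = 16/4 = 4

Step 2 — sample covariance S[i,j] = (1/(n-1)) · Σ_k (x_{k,i} - mean_i) · (x_{k,j} - mean_j), with n-1 = 3.
  S[U,U] = ((-1.5)·(-1.5) + (-0.5)·(-0.5) + (3.5)·(3.5) + (-1.5)·(-1.5)) / 3 = 17/3 = 5.6667
  S[U,V] = ((-1.5)·(3) + (-0.5)·(-2) + (3.5)·(1) + (-1.5)·(-2)) / 3 = 3/3 = 1
  S[V,V] = ((3)·(3) + (-2)·(-2) + (1)·(1) + (-2)·(-2)) / 3 = 18/3 = 6

S is symmetric (S[j,i] = S[i,j]). Assembling:

S = [[5.6667, 1],
 [1, 6]]


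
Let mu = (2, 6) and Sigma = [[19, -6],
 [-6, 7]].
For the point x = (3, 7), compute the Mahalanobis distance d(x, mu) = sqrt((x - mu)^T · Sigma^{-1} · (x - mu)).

Step 1 — centre the observation: (x - mu) = (1, 1).

Step 2 — invert Sigma. det(Sigma) = 19·7 - (-6)² = 97.
  Sigma^{-1} = (1/det) · [[d, -b], [-b, a]] = [[0.0722, 0.0619],
 [0.0619, 0.1959]].

Step 3 — form the quadratic (x - mu)^T · Sigma^{-1} · (x - mu):
  Sigma^{-1} · (x - mu) = (0.134, 0.2577).
  (x - mu)^T · [Sigma^{-1} · (x - mu)] = (1)·(0.134) + (1)·(0.2577) = 0.3918.

Step 4 — take square root: d = √(0.3918) ≈ 0.6259.

d(x, mu) = √(0.3918) ≈ 0.6259


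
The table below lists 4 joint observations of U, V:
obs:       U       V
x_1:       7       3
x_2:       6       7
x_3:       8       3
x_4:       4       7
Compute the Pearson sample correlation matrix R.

Step 1 — column means:
  mean(U) = (7 + 6 + 8 + 4) / 4 = 25/4 = 6.25
  mean(V) = (3 + 7 + 3 + 7) / 4 = 20/4 = 5

Step 2 — sample variances and covariances s[i,j] = (1/(n-1)) · Σ_k (x_{k,i} - mean_i) · (x_{k,j} - mean_j), with n-1 = 3:
  s[U,U] = ((0.75)·(0.75) + (-0.25)·(-0.25) + (1.75)·(1.75) + (-2.25)·(-2.25)) / 3 = 8.75/3 = 2.9167
  s[U,V] = ((0.75)·(-2) + (-0.25)·(2) + (1.75)·(-2) + (-2.25)·(2)) / 3 = -10/3 = -3.3333
  s[V,V] = ((-2)·(-2) + (2)·(2) + (-2)·(-2) + (2)·(2)) / 3 = 16/3 = 5.3333
  Sample standard deviations s_i = √(s[i,i]):
  s(U) = √(2.9167) = 1.7078
  s(V) = √(5.3333) = 2.3094

Step 3 — r_{ij} = s_{ij} / (s_i · s_j):
  r[U,U] = 1 (diagonal).
  r[U,V] = -3.3333 / (1.7078 · 2.3094) = -3.3333 / 3.9441 = -0.8452
  r[V,V] = 1 (diagonal).

R is symmetric with unit diagonal. Assembling:

R = [[1, -0.8452],
 [-0.8452, 1]]


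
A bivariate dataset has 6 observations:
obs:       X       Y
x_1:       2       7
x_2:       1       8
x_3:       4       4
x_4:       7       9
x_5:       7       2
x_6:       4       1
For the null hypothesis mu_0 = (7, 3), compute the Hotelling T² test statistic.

Step 1 — sample mean vector:
  mean(X) = (2 + 1 + 4 + 7 + 7 + 4) / 6 = 25/6 = 4.1667
  mean(Y) = (7 + 8 + 4 + 9 + 2 + 1) / 6 = 31/6 = 5.1667
  x̄ = (4.1667, 5.1667),  deviation x̄ - mu_0 = (4.1667, 5.1667) - (7, 3) = (-2.8333, 2.1667).

Step 2 — sample covariance matrix, S[i,j] = (1/(n-1)) · Σ_k (x_{k,i} - mean_i) · (x_{k,j} - mean_j), divisor n-1 = 5:
  S[X,X] = ((-2.1667)·(-2.1667) + (-3.1667)·(-3.1667) + (-0.1667)·(-0.1667) + (2.8333)·(2.8333) + (2.8333)·(2.8333) + (-0.1667)·(-0.1667)) / 5 = 30.8333/5 = 6.1667
  S[X,Y] = ((-2.1667)·(1.8333) + (-3.1667)·(2.8333) + (-0.1667)·(-1.1667) + (2.8333)·(3.8333) + (2.8333)·(-3.1667) + (-0.1667)·(-4.1667)) / 5 = -10.1667/5 = -2.0333
  S[Y,Y] = ((1.8333)·(1.8333) + (2.8333)·(2.8333) + (-1.1667)·(-1.1667) + (3.8333)·(3.8333) + (-3.1667)·(-3.1667) + (-4.1667)·(-4.1667)) / 5 = 54.8333/5 = 10.9667
  S = [[6.1667, -2.0333],
 [-2.0333, 10.9667]].

Step 3 — invert S. det(S) = 6.1667·10.9667 - (-2.0333)² = 63.4933.
  S^{-1} = (1/det) · [[d, -b], [-b, a]] = [[0.1727, 0.032],
 [0.032, 0.0971]].

Step 4 — quadratic form (x̄ - mu_0)^T · S^{-1} · (x̄ - mu_0):
  S^{-1} · (x̄ - mu_0) = (-0.42, 0.1197),
  (x̄ - mu_0)^T · [...] = (-2.8333)·(-0.42) + (2.1667)·(0.1197) = 1.4493.

Step 5 — scale by n: T² = 6 · 1.4493 = 8.6959.

T² ≈ 8.6959


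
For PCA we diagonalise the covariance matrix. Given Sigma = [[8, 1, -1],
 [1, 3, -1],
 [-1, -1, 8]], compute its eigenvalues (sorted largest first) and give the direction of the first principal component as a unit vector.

Step 1 — characteristic polynomial p(λ) = det(λI - Sigma) = λ³ - tr·λ² + c_1·λ - det, where tr = trace, c_1 = sum of the principal 2×2 minors, det = det(Sigma):
  tr = 8 + 3 + 8 = 19,
  c_1 = (8·3 - (1)²) + (8·8 - (-1)²) + (3·8 - (-1)²) = 23 + 63 + 23 = 109,
  det = 8·(3·8 - (-1)²) - (1)·((1)·8 - (-1)·(-1)) + (-1)·((1)·(-1) - 3·(-1)) = 8·(23) - (1)·(7) + (-1)·(2) = 175.
  So p(λ) = λ³ - 19λ² + 109λ - 175.
Step 2 — look for an integer root (rational root theorem: any rational root is an integer divisor of 175). Testing λ = 7:
  p(7) = 343 - 931 + 763 - 175 = 0  ✓
  Dividing out (λ - 7): p(λ) = (λ - 7)(λ² - 12λ + 25).
Step 3 — remaining eigenvalues from the quadratic λ² - 12λ + 25 = 0:
  Δ = 12² - 4·25 = 144 - 100 = 44,  λ = (12 ± √44)/2 = (12 ± 6.6332)/2 ≈ 9.3166 or 2.6834.
  Sorted: λ_1 = 9.3166,  λ_2 = 7,  λ_3 = 2.6834  (check: sum = 19 = tr ✓).

Step 4 — unit eigenvector for λ_1 ≈ 9.3166: v spans the null space of (Sigma - λ_1 I), whose rows are
  r_1 = (-1.3166, 1, -1),  r_2 = (1, -6.3166, -1),  r_3 = (-1, -1, -1.3166).
  v is orthogonal to every row, so take v ∝ r_1 × r_2 = ((1)·(-1) - (-1)·(-6.3166), (-1)·(1) - (-1.3166)·(-1), (-1.3166)·(-6.3166) - (1)·(1)) ≈ (-7.3166, -2.3166, 7.3166).
  Rescale (multiply by -1 so the first nonzero entry is positive): u = (7.3166, 2.3166, -7.3166).
  ||u|| = √((7.3166)² + (2.3166)² + (-7.3166)²) = √(112.4327) ≈ 10.6034,  v_1 = u/||u|| ≈ (0.69, 0.2185, -0.69) (||v_1|| = 1).

λ_1 = 9.3166,  λ_2 = 7,  λ_3 = 2.6834;  v_1 ≈ (0.69, 0.2185, -0.69)


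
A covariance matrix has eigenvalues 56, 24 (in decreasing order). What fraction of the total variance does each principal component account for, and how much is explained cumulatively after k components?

Step 1 — total variance = trace(Sigma) = Σ λ_i = 56 + 24 = 80.

Step 2 — fraction explained by component i = λ_i / Σ λ:
  PC1: 56/80 = 0.7
  PC2: 24/80 = 0.3

Step 3 — cumulative fraction after k components = (λ_1 + ... + λ_k) / Σ λ:
  k = 1: 56/80 = 0.7
  k = 2: (56 + 24)/80 = 80/80 = 1

Summary (fraction, with percent):

explained: PC1 0.7 (70%), PC2 0.3 (30%);  cumulative: 0.7, 1


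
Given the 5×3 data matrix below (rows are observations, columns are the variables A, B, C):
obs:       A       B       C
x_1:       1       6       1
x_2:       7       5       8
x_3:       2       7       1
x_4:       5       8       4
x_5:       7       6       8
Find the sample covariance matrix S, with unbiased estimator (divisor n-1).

Step 1 — column means:
  mean(A) = (1 + 7 + 2 + 5 + 7) / 5 = 22/5 = 4.4
  mean(B) = (6 + 5 + 7 + 8 + 6) / 5 = 32/5 = 6.4
  mean(C) = (1 + 8 + 1 + 4 + 8) / 5 = 22/5 = 4.4

Step 2 — sample covariance S[i,j] = (1/(n-1)) · Σ_k (x_{k,i} - mean_i) · (x_{k,j} - mean_j), with n-1 = 4.
  S[A,A] = ((-3.4)·(-3.4) + (2.6)·(2.6) + (-2.4)·(-2.4) + (0.6)·(0.6) + (2.6)·(2.6)) / 4 = 31.2/4 = 7.8
  S[A,B] = ((-3.4)·(-0.4) + (2.6)·(-1.4) + (-2.4)·(0.6) + (0.6)·(1.6) + (2.6)·(-0.4)) / 4 = -3.8/4 = -0.95
  S[A,C] = ((-3.4)·(-3.4) + (2.6)·(3.6) + (-2.4)·(-3.4) + (0.6)·(-0.4) + (2.6)·(3.6)) / 4 = 38.2/4 = 9.55
  S[B,B] = ((-0.4)·(-0.4) + (-1.4)·(-1.4) + (0.6)·(0.6) + (1.6)·(1.6) + (-0.4)·(-0.4)) / 4 = 5.2/4 = 1.3
  S[B,C] = ((-0.4)·(-3.4) + (-1.4)·(3.6) + (0.6)·(-3.4) + (1.6)·(-0.4) + (-0.4)·(3.6)) / 4 = -7.8/4 = -1.95
  S[C,C] = ((-3.4)·(-3.4) + (3.6)·(3.6) + (-3.4)·(-3.4) + (-0.4)·(-0.4) + (3.6)·(3.6)) / 4 = 49.2/4 = 12.3

S is symmetric (S[j,i] = S[i,j]). Assembling:

S = [[7.8, -0.95, 9.55],
 [-0.95, 1.3, -1.95],
 [9.55, -1.95, 12.3]]


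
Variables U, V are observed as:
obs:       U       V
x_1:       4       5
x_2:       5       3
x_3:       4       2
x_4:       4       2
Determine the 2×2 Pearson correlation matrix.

Step 1 — column means:
  mean(U) = (4 + 5 + 4 + 4) / 4 = 17/4 = 4.25
  mean(V) = (5 + 3 + 2 + 2) / 4 = 12/4 = 3

Step 2 — sample variances and covariances s[i,j] = (1/(n-1)) · Σ_k (x_{k,i} - mean_i) · (x_{k,j} - mean_j), with n-1 = 3:
  s[U,U] = ((-0.25)·(-0.25) + (0.75)·(0.75) + (-0.25)·(-0.25) + (-0.25)·(-0.25)) / 3 = 0.75/3 = 0.25
  s[U,V] = ((-0.25)·(2) + (0.75)·(0) + (-0.25)·(-1) + (-0.25)·(-1)) / 3 = 0/3 = 0
  s[V,V] = ((2)·(2) + (0)·(0) + (-1)·(-1) + (-1)·(-1)) / 3 = 6/3 = 2
  Sample standard deviations s_i = √(s[i,i]):
  s(U) = √(0.25) = 0.5
  s(V) = √(2) = 1.4142

Step 3 — r_{ij} = s_{ij} / (s_i · s_j):
  r[U,U] = 1 (diagonal).
  r[U,V] = 0 / (0.5 · 1.4142) = 0 / 0.7071 = 0
  r[V,V] = 1 (diagonal).

R is symmetric with unit diagonal. Assembling:

R = [[1, 0],
 [0, 1]]


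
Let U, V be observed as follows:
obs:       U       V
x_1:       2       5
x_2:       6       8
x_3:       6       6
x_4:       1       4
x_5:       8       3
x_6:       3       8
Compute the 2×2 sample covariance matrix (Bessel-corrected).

Step 1 — column means:
  mean(U) = (2 + 6 + 6 + 1 + 8 + 3) / 6 = 26/6 = 4.3333
  mean(V) = (5 + 8 + 6 + 4 + 3 + 8) / 6 = 34/6 = 5.6667

Step 2 — sample covariance S[i,j] = (1/(n-1)) · Σ_k (x_{k,i} - mean_i) · (x_{k,j} - mean_j), with n-1 = 5.
  S[U,U] = ((-2.3333)·(-2.3333) + (1.6667)·(1.6667) + (1.6667)·(1.6667) + (-3.3333)·(-3.3333) + (3.6667)·(3.6667) + (-1.3333)·(-1.3333)) / 5 = 37.3333/5 = 7.4667
  S[U,V] = ((-2.3333)·(-0.6667) + (1.6667)·(2.3333) + (1.6667)·(0.3333) + (-3.3333)·(-1.6667) + (3.6667)·(-2.6667) + (-1.3333)·(2.3333)) / 5 = -1.3333/5 = -0.2667
  S[V,V] = ((-0.6667)·(-0.6667) + (2.3333)·(2.3333) + (0.3333)·(0.3333) + (-1.6667)·(-1.6667) + (-2.6667)·(-2.6667) + (2.3333)·(2.3333)) / 5 = 21.3333/5 = 4.2667

S is symmetric (S[j,i] = S[i,j]). Assembling:

S = [[7.4667, -0.2667],
 [-0.2667, 4.2667]]


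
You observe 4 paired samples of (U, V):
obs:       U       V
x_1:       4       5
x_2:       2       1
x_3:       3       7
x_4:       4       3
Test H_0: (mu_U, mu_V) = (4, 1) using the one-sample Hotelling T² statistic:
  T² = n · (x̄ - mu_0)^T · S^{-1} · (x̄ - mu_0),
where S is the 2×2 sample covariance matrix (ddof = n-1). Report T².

Step 1 — sample mean vector:
  mean(U) = (4 + 2 + 3 + 4) / 4 = 13/4 = 3.25
  mean(V) = (5 + 1 + 7 + 3) / 4 = 16/4 = 4
  x̄ = (3.25, 4),  deviation x̄ - mu_0 = (3.25, 4) - (4, 1) = (-0.75, 3).

Step 2 — sample covariance matrix, S[i,j] = (1/(n-1)) · Σ_k (x_{k,i} - mean_i) · (x_{k,j} - mean_j), divisor n-1 = 3:
  S[U,U] = ((0.75)·(0.75) + (-1.25)·(-1.25) + (-0.25)·(-0.25) + (0.75)·(0.75)) / 3 = 2.75/3 = 0.9167
  S[U,V] = ((0.75)·(1) + (-1.25)·(-3) + (-0.25)·(3) + (0.75)·(-1)) / 3 = 3/3 = 1
  S[V,V] = ((1)·(1) + (-3)·(-3) + (3)·(3) + (-1)·(-1)) / 3 = 20/3 = 6.6667
  S = [[0.9167, 1],
 [1, 6.6667]].

Step 3 — invert S. det(S) = 0.9167·6.6667 - (1)² = 5.1111.
  S^{-1} = (1/det) · [[d, -b], [-b, a]] = [[1.3043, -0.1957],
 [-0.1957, 0.1793]].

Step 4 — quadratic form (x̄ - mu_0)^T · S^{-1} · (x̄ - mu_0):
  S^{-1} · (x̄ - mu_0) = (-1.5652, 0.6848),
  (x̄ - mu_0)^T · [...] = (-0.75)·(-1.5652) + (3)·(0.6848) = 3.2283.

Step 5 — scale by n: T² = 4 · 3.2283 = 12.913.

T² ≈ 12.913


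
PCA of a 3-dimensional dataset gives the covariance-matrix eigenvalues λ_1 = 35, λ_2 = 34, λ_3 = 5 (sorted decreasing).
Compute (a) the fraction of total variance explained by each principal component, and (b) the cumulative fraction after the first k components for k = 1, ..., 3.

Step 1 — total variance = trace(Sigma) = Σ λ_i = 35 + 34 + 5 = 74.

Step 2 — fraction explained by component i = λ_i / Σ λ:
  PC1: 35/74 = 0.473
  PC2: 34/74 = 0.4595
  PC3: 5/74 = 0.0676

Step 3 — cumulative fraction after k components = (λ_1 + ... + λ_k) / Σ λ:
  k = 1: 35/74 = 0.473
  k = 2: (35 + 34)/74 = 69/74 = 0.9324
  k = 3: (35 + 34 + 5)/74 = 74/74 = 1

Summary (fraction, with percent):

explained: PC1 0.473 (47.3%), PC2 0.4595 (45.95%), PC3 0.0676 (6.76%);  cumulative: 0.473, 0.9324, 1


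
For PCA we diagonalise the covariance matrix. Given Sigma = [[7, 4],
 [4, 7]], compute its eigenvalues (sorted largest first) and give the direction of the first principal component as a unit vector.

Step 1 — characteristic polynomial of 2×2 Sigma:
  det(Sigma - λI) = λ² - trace · λ + det = 0.
  trace = 7 + 7 = 14, det = 7·7 - (4)² = 33.
Step 2 — discriminant:
  Δ = trace² - 4·det = 196 - 132 = 64.
Step 3 — eigenvalues:
  λ = (trace ± √Δ)/2 = (14 ± 8)/2,
  λ_1 = 11,  λ_2 = 3.

Step 4 — unit eigenvector for λ_1: solve (Sigma - λ_1 I)v = 0. First row:
  (7 - 11)·v_x + (4)·v_y = 0, i.e. (-4)·v_x + (4)·v_y = 0,
  so v ∝ (b, λ_1 - a) = (4, 4) = u.
  ||u|| = √((4)² + (4)²) = √(32) ≈ 5.6569,
  v_1 = u/||u|| ≈ (0.7071, 0.7071) (||v_1|| = 1).

λ_1 = 11,  λ_2 = 3;  v_1 ≈ (0.7071, 0.7071)


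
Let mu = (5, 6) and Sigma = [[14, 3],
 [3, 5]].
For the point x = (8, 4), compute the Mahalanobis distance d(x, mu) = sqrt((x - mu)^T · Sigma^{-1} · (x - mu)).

Step 1 — centre the observation: (x - mu) = (3, -2).

Step 2 — invert Sigma. det(Sigma) = 14·5 - (3)² = 61.
  Sigma^{-1} = (1/det) · [[d, -b], [-b, a]] = [[0.082, -0.0492],
 [-0.0492, 0.2295]].

Step 3 — form the quadratic (x - mu)^T · Sigma^{-1} · (x - mu):
  Sigma^{-1} · (x - mu) = (0.3443, -0.6066).
  (x - mu)^T · [Sigma^{-1} · (x - mu)] = (3)·(0.3443) + (-2)·(-0.6066) = 2.2459.

Step 4 — take square root: d = √(2.2459) ≈ 1.4986.

d(x, mu) = √(2.2459) ≈ 1.4986


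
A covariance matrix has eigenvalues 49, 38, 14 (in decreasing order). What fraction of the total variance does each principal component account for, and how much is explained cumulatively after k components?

Step 1 — total variance = trace(Sigma) = Σ λ_i = 49 + 38 + 14 = 101.

Step 2 — fraction explained by component i = λ_i / Σ λ:
  PC1: 49/101 = 0.4851
  PC2: 38/101 = 0.3762
  PC3: 14/101 = 0.1386

Step 3 — cumulative fraction after k components = (λ_1 + ... + λ_k) / Σ λ:
  k = 1: 49/101 = 0.4851
  k = 2: (49 + 38)/101 = 87/101 = 0.8614
  k = 3: (49 + 38 + 14)/101 = 101/101 = 1

Summary (fraction, with percent):

explained: PC1 0.4851 (48.51%), PC2 0.3762 (37.62%), PC3 0.1386 (13.86%);  cumulative: 0.4851, 0.8614, 1


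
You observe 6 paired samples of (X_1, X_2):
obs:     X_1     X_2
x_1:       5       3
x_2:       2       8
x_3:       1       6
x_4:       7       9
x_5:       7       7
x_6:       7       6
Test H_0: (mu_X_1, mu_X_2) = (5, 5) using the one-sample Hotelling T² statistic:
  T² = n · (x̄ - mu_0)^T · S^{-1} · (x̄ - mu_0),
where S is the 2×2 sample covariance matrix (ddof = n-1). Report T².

Step 1 — sample mean vector:
  mean(X_1) = (5 + 2 + 1 + 7 + 7 + 7) / 6 = 29/6 = 4.8333
  mean(X_2) = (3 + 8 + 6 + 9 + 7 + 6) / 6 = 39/6 = 6.5
  x̄ = (4.8333, 6.5),  deviation x̄ - mu_0 = (4.8333, 6.5) - (5, 5) = (-0.1667, 1.5).

Step 2 — sample covariance matrix, S[i,j] = (1/(n-1)) · Σ_k (x_{k,i} - mean_i) · (x_{k,j} - mean_j), divisor n-1 = 5:
  S[X_1,X_1] = ((0.1667)·(0.1667) + (-2.8333)·(-2.8333) + (-3.8333)·(-3.8333) + (2.1667)·(2.1667) + (2.1667)·(2.1667) + (2.1667)·(2.1667)) / 5 = 36.8333/5 = 7.3667
  S[X_1,X_2] = ((0.1667)·(-3.5) + (-2.8333)·(1.5) + (-3.8333)·(-0.5) + (2.1667)·(2.5) + (2.1667)·(0.5) + (2.1667)·(-0.5)) / 5 = 2.5/5 = 0.5
  S[X_2,X_2] = ((-3.5)·(-3.5) + (1.5)·(1.5) + (-0.5)·(-0.5) + (2.5)·(2.5) + (0.5)·(0.5) + (-0.5)·(-0.5)) / 5 = 21.5/5 = 4.3
  S = [[7.3667, 0.5],
 [0.5, 4.3]].

Step 3 — invert S. det(S) = 7.3667·4.3 - (0.5)² = 31.4267.
  S^{-1} = (1/det) · [[d, -b], [-b, a]] = [[0.1368, -0.0159],
 [-0.0159, 0.2344]].

Step 4 — quadratic form (x̄ - mu_0)^T · S^{-1} · (x̄ - mu_0):
  S^{-1} · (x̄ - mu_0) = (-0.0467, 0.3543),
  (x̄ - mu_0)^T · [...] = (-0.1667)·(-0.0467) + (1.5)·(0.3543) = 0.5392.

Step 5 — scale by n: T² = 6 · 0.5392 = 3.235.

T² ≈ 3.235
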